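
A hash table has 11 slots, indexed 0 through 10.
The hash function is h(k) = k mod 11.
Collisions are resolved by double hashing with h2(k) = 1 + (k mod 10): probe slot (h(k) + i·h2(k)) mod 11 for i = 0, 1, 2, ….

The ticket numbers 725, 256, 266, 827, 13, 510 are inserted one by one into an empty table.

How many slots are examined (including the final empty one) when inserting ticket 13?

2

725 hashes to 10; slot 10 is free → place at 10.
256 hashes to 3; slot 3 is free → place at 3.
266 hashes to 2; slot 2 is free → place at 2.
827 hashes to 2, h2=8; 2,10 taken → place at 7.
13 hashes to 2, h2=4; 2 taken → place at 6.
510 hashes to 4; slot 4 is free → place at 4.
Table: [—, —, 266, 256, 510, —, 13, 827, —, —, 725]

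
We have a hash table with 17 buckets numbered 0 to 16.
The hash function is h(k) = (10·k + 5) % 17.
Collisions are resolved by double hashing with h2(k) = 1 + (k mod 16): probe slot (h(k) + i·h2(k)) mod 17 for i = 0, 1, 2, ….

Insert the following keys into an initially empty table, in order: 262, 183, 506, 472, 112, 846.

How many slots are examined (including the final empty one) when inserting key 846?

2

262 hashes to 7; slot 7 is free => place at 7.
183 hashes to 16; slot 16 is free => place at 16.
506 hashes to 16, h2=11; 16 taken => place at 10.
472 hashes to 16, h2=9; 16 taken => place at 8.
112 hashes to 3; slot 3 is free => place at 3.
846 hashes to 16, h2=15; 16 taken => place at 14.
Table: [., ., ., 112, ., ., ., 262, 472, ., 506, ., ., ., 846, ., 183]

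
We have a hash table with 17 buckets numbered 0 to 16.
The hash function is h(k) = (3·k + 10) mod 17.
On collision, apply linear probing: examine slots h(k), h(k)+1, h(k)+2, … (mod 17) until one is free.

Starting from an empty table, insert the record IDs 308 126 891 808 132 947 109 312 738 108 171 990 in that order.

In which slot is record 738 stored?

308 hashes to 16; slot 16 is free → place at 16.
126 hashes to 14; slot 14 is free → place at 14.
891 hashes to 14; 14 taken → place at 15.
808 hashes to 3; slot 3 is free → place at 3.
132 hashes to 15; 15,16 taken → place at 0.
947 hashes to 12; slot 12 is free → place at 12.
109 hashes to 14; 14,15,16,0 taken → place at 1.
312 hashes to 11; slot 11 is free → place at 11.
738 hashes to 14; 14,15,16,0,1 taken → place at 2.
108 hashes to 11; 11,12 taken → place at 13.
171 hashes to 13; 13,14,15,16,0,1,2,3 taken → place at 4.
990 hashes to 5; slot 5 is free → place at 5.
Table: [132, 109, 738, 808, 171, 990, ., ., ., ., ., 312, 947, 108, 126, 891, 308]

2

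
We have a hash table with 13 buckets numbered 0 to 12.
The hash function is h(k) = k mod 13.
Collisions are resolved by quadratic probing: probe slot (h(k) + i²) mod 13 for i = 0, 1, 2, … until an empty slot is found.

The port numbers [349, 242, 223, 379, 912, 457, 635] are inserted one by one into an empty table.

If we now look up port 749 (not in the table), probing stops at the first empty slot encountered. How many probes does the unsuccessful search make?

2

349: h=11 → slot 11
242: h=8 → slot 8
223: h=2 → slot 2
379: h=2, probe 2,3 → slot 3
912: h=2, probe 2,3,6 → slot 6
457: h=2, probe 2,3,6,11,5 → slot 5
635: h=11, probe 11,12 → slot 12
Table: [_, _, 223, 379, _, 457, 912, _, 242, _, _, 349, 635]
Lookup 749: h=8, probe 8,9 → slot 9 empty, not found.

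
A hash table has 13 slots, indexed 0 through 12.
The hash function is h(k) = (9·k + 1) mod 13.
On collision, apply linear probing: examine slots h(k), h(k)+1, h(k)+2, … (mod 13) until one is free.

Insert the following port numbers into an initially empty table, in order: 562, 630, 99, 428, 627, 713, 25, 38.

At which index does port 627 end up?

4

Insert 562: h=2, slot 2 empty -> index 2.
Insert 630: h=3, slot 3 empty -> index 3.
Insert 99: h=8, slot 8 empty -> index 8.
Insert 428: h=5, slot 5 empty -> index 5.
Insert 627: h=2, slots 2,3 occupied -> index 4.
Insert 713: h=9, slot 9 empty -> index 9.
Insert 25: h=5, slot 5 occupied -> index 6.
Insert 38: h=5, slots 5,6 occupied -> index 7.
Table: [., ., 562, 630, 627, 428, 25, 38, 99, 713, ., ., .]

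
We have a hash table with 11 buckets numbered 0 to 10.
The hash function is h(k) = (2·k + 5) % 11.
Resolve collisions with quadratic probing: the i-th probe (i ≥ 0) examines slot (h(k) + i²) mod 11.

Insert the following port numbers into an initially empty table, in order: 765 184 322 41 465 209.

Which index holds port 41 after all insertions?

765: h=6 -> slot 6
184: h=10 -> slot 10
322: h=0 -> slot 0
41: h=10, probe 10,0,3 -> slot 3
465: h=0, probe 0,1 -> slot 1
209: h=5 -> slot 5
Table: [322, 465, ∅, 41, ∅, 209, 765, ∅, ∅, ∅, 184]

3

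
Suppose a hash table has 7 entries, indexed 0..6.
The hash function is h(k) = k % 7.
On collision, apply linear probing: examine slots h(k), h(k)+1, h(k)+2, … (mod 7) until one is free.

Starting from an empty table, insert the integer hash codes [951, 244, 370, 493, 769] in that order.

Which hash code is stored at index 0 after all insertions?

Insert 951: h=6, slot 6 empty -> index 6.
Insert 244: h=6, slot 6 occupied -> index 0.
Insert 370: h=6, slots 6,0 occupied -> index 1.
Insert 493: h=3, slot 3 empty -> index 3.
Insert 769: h=6, slots 6,0,1 occupied -> index 2.
Table: [244, 370, 769, 493, -, -, 951]

244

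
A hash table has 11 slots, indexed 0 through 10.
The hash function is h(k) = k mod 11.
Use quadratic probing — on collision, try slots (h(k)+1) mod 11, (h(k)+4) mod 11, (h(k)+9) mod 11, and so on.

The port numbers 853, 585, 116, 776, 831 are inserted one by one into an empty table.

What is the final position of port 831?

853: h=6 => slot 6
585: h=2 => slot 2
116: h=6, probe 6,7 => slot 7
776: h=6, probe 6,7,10 => slot 10
831: h=6, probe 6,7,10,4 => slot 4
Table: [—, —, 585, —, 831, —, 853, 116, —, —, 776]

4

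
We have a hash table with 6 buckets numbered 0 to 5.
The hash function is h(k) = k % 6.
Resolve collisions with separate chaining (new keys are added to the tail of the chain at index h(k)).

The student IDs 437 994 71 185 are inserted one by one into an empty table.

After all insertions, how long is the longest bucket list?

3

437 → bucket 5
994 → bucket 4
71 → bucket 5 (collision)
185 → bucket 5 (collision)
Final buckets:
0: .
1: .
2: .
3: .
4: 994
5: 437 -> 71 -> 185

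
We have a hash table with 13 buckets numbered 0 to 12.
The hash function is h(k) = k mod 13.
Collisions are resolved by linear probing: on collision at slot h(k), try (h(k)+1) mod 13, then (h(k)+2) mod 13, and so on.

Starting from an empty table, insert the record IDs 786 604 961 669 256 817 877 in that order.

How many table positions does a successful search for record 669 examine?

786: h=6 => slot 6
604: h=6, probe 6,7 => slot 7
961: h=12 => slot 12
669: h=6, probe 6,7,8 => slot 8
256: h=9 => slot 9
817: h=11 => slot 11
877: h=6, probe 6,7,8,9,10 => slot 10
Table: [_, _, _, _, _, _, 786, 604, 669, 256, 877, 817, 961]
Lookup 669: h=6, probe 6,7,8 → found at 8.

3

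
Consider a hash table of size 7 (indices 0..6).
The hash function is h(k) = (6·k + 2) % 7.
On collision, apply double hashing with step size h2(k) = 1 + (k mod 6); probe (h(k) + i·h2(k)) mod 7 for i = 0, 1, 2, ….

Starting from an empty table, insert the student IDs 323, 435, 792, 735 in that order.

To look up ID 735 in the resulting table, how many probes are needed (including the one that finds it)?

323 hashes to 1; slot 1 is free → place at 1.
435 hashes to 1, h2=4; 1 taken → place at 5.
792 hashes to 1, h2=1; 1 taken → place at 2.
735 hashes to 2, h2=4; 2 taken → place at 6.
Table: [., 323, 792, ., ., 435, 735]
Lookup 735: h=2, h2=4, probe 2,6 → found at 6.

2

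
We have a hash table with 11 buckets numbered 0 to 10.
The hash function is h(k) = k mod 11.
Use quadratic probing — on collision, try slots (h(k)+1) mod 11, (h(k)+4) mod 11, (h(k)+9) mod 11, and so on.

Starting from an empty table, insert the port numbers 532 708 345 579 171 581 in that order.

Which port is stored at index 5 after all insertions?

Insert 532: h=4, slot 4 empty → index 4.
Insert 708: h=4, slot 4 occupied → index 5.
Insert 345: h=4, slots 4,5 occupied → index 8.
Insert 579: h=7, slot 7 empty → index 7.
Insert 171: h=6, slot 6 empty → index 6.
Insert 581: h=9, slot 9 empty → index 9.
Table: [—, —, —, —, 532, 708, 171, 579, 345, 581, —]

708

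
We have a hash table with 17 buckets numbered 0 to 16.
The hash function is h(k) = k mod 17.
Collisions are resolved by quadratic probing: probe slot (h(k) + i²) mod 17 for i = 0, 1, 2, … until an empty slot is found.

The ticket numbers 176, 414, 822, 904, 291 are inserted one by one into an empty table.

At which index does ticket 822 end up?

176: h=6 → slot 6
414: h=6, probe 6,7 → slot 7
822: h=6, probe 6,7,10 → slot 10
904: h=3 → slot 3
291: h=2 → slot 2
Table: [_, _, 291, 904, _, _, 176, 414, _, _, 822, _, _, _, _, _, _]

10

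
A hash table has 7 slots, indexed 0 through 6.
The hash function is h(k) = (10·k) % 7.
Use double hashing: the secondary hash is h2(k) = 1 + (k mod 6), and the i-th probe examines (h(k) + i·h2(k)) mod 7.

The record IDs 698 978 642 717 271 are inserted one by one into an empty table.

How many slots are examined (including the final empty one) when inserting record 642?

3

698 hashes to 1; slot 1 is free -> place at 1.
978 hashes to 1, h2=1; 1 taken -> place at 2.
642 hashes to 1, h2=1; 1,2 taken -> place at 3.
717 hashes to 2, h2=4; 2 taken -> place at 6.
271 hashes to 1, h2=2; 1,3 taken -> place at 5.
Table: [-, 698, 978, 642, -, 271, 717]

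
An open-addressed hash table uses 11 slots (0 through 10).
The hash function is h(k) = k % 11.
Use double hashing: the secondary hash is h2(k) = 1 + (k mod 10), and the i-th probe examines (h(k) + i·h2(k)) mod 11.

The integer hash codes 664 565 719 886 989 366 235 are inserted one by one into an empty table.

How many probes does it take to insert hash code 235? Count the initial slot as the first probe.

3

Insert 664: h=4, slot 4 empty => index 4.
Insert 565: h=4, h2=6, slot 4 occupied => index 10.
Insert 719: h=4, h2=10, slot 4 occupied => index 3.
Insert 886: h=6, slot 6 empty => index 6.
Insert 989: h=10, h2=10, slot 10 occupied => index 9.
Insert 366: h=3, h2=7, slots 3,10,6 occupied => index 2.
Insert 235: h=4, h2=6, slots 4,10 occupied => index 5.
Table: [., ., 366, 719, 664, 235, 886, ., ., 989, 565]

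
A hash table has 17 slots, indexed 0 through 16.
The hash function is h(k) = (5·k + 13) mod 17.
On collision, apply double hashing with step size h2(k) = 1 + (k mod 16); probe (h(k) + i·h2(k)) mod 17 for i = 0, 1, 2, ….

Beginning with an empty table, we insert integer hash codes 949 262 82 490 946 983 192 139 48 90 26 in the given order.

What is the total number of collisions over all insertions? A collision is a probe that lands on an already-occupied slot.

7

949 hashes to 15; slot 15 is free → place at 15.
262 hashes to 14; slot 14 is free → place at 14.
82 hashes to 15, h2=3; 15 taken → place at 1.
490 hashes to 15, h2=11; 15 taken → place at 9.
946 hashes to 0; slot 0 is free → place at 0.
983 hashes to 15, h2=8; 15 taken → place at 6.
192 hashes to 4; slot 4 is free → place at 4.
139 hashes to 11; slot 11 is free → place at 11.
48 hashes to 15, h2=1; 15 taken → place at 16.
90 hashes to 4, h2=11; 4,15,9 taken → place at 3.
26 hashes to 7; slot 7 is free → place at 7.
Table: [946, 82, ∅, 90, 192, ∅, 983, 26, ∅, 490, ∅, 139, ∅, ∅, 262, 949, 48]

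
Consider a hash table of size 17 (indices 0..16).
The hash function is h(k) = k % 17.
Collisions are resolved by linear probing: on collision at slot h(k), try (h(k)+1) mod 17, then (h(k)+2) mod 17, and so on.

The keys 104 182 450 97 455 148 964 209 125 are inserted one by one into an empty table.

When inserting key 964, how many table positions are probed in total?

104: h=2 => slot 2
182: h=12 => slot 12
450: h=8 => slot 8
97: h=12, probe 12,13 => slot 13
455: h=13, probe 13,14 => slot 14
148: h=12, probe 12,13,14,15 => slot 15
964: h=12, probe 12,13,14,15,16 => slot 16
209: h=5 => slot 5
125: h=6 => slot 6
Table: [_, _, 104, _, _, 209, 125, _, 450, _, _, _, 182, 97, 455, 148, 964]

5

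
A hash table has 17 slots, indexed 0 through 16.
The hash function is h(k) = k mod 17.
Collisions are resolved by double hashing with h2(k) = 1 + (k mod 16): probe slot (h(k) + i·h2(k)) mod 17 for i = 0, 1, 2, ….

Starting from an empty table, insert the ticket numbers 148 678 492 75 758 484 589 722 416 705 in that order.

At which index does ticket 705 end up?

Insert 148: h=12, slot 12 empty => index 12.
Insert 678: h=15, slot 15 empty => index 15.
Insert 492: h=16, slot 16 empty => index 16.
Insert 75: h=7, slot 7 empty => index 7.
Insert 758: h=10, slot 10 empty => index 10.
Insert 484: h=8, slot 8 empty => index 8.
Insert 589: h=11, slot 11 empty => index 11.
Insert 722: h=8, h2=3, slots 8,11 occupied => index 14.
Insert 416: h=8, h2=1, slot 8 occupied => index 9.
Insert 705: h=8, h2=2, slots 8,10,12,14,16 occupied => index 1.
Table: [—, 705, —, —, —, —, —, 75, 484, 416, 758, 589, 148, —, 722, 678, 492]

1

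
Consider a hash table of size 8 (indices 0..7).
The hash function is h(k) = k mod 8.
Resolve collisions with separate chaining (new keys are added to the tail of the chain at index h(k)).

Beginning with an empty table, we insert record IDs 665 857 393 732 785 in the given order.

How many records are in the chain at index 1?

Insert 665: h=1, bucket 1 empty -> new chain.
Insert 857: h=1, bucket 1 nonempty -> append to chain.
Insert 393: h=1, bucket 1 nonempty -> append to chain.
Insert 732: h=4, bucket 4 empty -> new chain.
Insert 785: h=1, bucket 1 nonempty -> append to chain.
Final buckets:
0: _
1: 665 -> 857 -> 393 -> 785
2: _
3: _
4: 732
5: _
6: _
7: _

4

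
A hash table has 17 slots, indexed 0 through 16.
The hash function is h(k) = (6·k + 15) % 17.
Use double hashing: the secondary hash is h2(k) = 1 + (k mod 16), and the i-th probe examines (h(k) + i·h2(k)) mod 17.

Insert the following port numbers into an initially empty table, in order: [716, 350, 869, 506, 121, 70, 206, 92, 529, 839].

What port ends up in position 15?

716: h=10 => slot 10
350: h=7 => slot 7
869: h=10, h2=6, probe 10,16 => slot 16
506: h=8 => slot 8
121: h=10, h2=10, probe 10,3 => slot 3
70: h=10, h2=7, probe 10,0 => slot 0
206: h=10, h2=15, probe 10,8,6 => slot 6
92: h=6, h2=13, probe 6,2 => slot 2
529: h=10, h2=2, probe 10,12 => slot 12
839: h=0, h2=8, probe 0,8,16,7,15 => slot 15
Table: [70, _, 92, 121, _, _, 206, 350, 506, _, 716, _, 529, _, _, 839, 869]

839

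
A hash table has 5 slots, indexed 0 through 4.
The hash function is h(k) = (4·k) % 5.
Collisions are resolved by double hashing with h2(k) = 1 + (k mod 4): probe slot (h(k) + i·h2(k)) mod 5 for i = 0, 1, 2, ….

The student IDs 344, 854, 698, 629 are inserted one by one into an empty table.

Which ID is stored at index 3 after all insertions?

629

344 hashes to 1; slot 1 is free -> place at 1.
854 hashes to 1, h2=3; 1 taken -> place at 4.
698 hashes to 2; slot 2 is free -> place at 2.
629 hashes to 1, h2=2; 1 taken -> place at 3.
Table: [-, 344, 698, 629, 854]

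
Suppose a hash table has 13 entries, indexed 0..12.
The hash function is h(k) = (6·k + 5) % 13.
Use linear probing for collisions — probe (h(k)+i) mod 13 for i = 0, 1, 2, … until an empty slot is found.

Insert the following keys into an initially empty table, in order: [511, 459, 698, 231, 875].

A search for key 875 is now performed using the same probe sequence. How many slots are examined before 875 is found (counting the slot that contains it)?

511: h=3 => slot 3
459: h=3, probe 3,4 => slot 4
698: h=7 => slot 7
231: h=0 => slot 0
875: h=3, probe 3,4,5 => slot 5
Table: [231, ∅, ∅, 511, 459, 875, ∅, 698, ∅, ∅, ∅, ∅, ∅]
Lookup 875: h=3, probe 3,4,5 → found at 5.

3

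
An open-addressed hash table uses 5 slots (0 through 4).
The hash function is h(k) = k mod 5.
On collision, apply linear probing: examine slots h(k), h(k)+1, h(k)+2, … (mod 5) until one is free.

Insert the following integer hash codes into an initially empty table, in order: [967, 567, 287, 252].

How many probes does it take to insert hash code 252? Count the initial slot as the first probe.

967: h=2 -> slot 2
567: h=2, probe 2,3 -> slot 3
287: h=2, probe 2,3,4 -> slot 4
252: h=2, probe 2,3,4,0 -> slot 0
Table: [252, _, 967, 567, 287]

4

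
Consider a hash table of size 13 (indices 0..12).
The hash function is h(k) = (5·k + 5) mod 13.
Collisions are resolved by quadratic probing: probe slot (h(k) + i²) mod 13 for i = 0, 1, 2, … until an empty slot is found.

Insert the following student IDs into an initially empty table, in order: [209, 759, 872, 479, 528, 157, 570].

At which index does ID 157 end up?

1

209 hashes to 10; slot 10 is free → place at 10.
759 hashes to 4; slot 4 is free → place at 4.
872 hashes to 10; 10 taken → place at 11.
479 hashes to 8; slot 8 is free → place at 8.
528 hashes to 6; slot 6 is free → place at 6.
157 hashes to 10; 10,11 taken → place at 1.
570 hashes to 8; 8 taken → place at 9.
Table: [., 157, ., ., 759, ., 528, ., 479, 570, 209, 872, .]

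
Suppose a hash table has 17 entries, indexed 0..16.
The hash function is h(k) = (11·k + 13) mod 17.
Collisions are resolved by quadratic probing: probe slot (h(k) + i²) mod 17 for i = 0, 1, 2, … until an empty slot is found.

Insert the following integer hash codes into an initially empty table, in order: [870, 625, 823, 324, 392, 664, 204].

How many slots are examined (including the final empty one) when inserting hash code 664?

3

870: h=12 → slot 12
625: h=3 → slot 3
823: h=5 → slot 5
324: h=7 → slot 7
392: h=7, probe 7,8 → slot 8
664: h=7, probe 7,8,11 → slot 11
204: h=13 → slot 13
Table: [-, -, -, 625, -, 823, -, 324, 392, -, -, 664, 870, 204, -, -, -]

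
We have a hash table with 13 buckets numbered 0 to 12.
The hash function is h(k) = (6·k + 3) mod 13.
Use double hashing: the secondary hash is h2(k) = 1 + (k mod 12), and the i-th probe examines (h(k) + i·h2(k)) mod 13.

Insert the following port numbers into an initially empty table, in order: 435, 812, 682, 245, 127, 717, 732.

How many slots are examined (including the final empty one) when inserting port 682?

2

435 hashes to 0; slot 0 is free => place at 0.
812 hashes to 0, h2=9; 0 taken => place at 9.
682 hashes to 0, h2=11; 0 taken => place at 11.
245 hashes to 4; slot 4 is free => place at 4.
127 hashes to 11, h2=8; 11 taken => place at 6.
717 hashes to 2; slot 2 is free => place at 2.
732 hashes to 1; slot 1 is free => place at 1.
Table: [435, 732, 717, ., 245, ., 127, ., ., 812, ., 682, .]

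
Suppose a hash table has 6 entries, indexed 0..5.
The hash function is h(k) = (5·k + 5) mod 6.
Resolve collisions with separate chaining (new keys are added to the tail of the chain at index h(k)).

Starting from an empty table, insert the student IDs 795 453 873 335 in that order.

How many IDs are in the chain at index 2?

3

Insert 795: h=2, bucket 2 empty -> new chain.
Insert 453: h=2, bucket 2 nonempty -> append to chain.
Insert 873: h=2, bucket 2 nonempty -> append to chain.
Insert 335: h=0, bucket 0 empty -> new chain.
Final buckets:
0: 335
1: —
2: 795 -> 453 -> 873
3: —
4: —
5: —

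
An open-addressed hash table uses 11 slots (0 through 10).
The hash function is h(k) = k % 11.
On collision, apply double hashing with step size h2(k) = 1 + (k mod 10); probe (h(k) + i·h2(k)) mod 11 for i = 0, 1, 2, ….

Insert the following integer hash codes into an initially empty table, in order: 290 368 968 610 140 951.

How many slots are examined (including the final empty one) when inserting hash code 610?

Insert 290: h=4, slot 4 empty -> index 4.
Insert 368: h=5, slot 5 empty -> index 5.
Insert 968: h=0, slot 0 empty -> index 0.
Insert 610: h=5, h2=1, slot 5 occupied -> index 6.
Insert 140: h=8, slot 8 empty -> index 8.
Insert 951: h=5, h2=2, slot 5 occupied -> index 7.
Table: [968, —, —, —, 290, 368, 610, 951, 140, —, —]

2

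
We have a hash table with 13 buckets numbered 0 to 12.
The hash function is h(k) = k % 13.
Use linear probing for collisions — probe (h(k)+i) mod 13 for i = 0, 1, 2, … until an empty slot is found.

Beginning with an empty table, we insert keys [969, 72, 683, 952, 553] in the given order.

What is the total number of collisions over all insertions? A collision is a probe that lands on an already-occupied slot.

6

969: h=7 => slot 7
72: h=7, probe 7,8 => slot 8
683: h=7, probe 7,8,9 => slot 9
952: h=3 => slot 3
553: h=7, probe 7,8,9,10 => slot 10
Table: [_, _, _, 952, _, _, _, 969, 72, 683, 553, _, _]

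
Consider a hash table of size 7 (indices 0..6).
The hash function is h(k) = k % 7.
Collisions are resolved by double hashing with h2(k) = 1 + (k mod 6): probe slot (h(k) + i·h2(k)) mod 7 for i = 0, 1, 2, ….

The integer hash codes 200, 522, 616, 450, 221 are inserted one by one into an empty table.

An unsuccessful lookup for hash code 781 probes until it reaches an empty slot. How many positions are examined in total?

200: h=4 => slot 4
522: h=4, h2=1, probe 4,5 => slot 5
616: h=0 => slot 0
450: h=2 => slot 2
221: h=4, h2=6, probe 4,3 => slot 3
Table: [616, -, 450, 221, 200, 522, -]
Lookup 781: h=4, h2=2, probe 4,6 → slot 6 empty, not found.

2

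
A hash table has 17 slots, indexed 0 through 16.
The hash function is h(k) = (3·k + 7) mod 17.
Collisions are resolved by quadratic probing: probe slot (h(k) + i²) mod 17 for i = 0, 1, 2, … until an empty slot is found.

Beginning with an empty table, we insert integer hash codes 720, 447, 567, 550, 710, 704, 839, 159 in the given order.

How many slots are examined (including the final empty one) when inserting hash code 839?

4

Insert 720: h=8, slot 8 empty → index 8.
Insert 447: h=5, slot 5 empty → index 5.
Insert 567: h=8, slot 8 occupied → index 9.
Insert 550: h=8, slots 8,9 occupied → index 12.
Insert 710: h=12, slot 12 occupied → index 13.
Insert 704: h=11, slot 11 empty → index 11.
Insert 839: h=8, slots 8,9,12 occupied → index 0.
Insert 159: h=8, slots 8,9,12,0 occupied → index 7.
Table: [839, ∅, ∅, ∅, ∅, 447, ∅, 159, 720, 567, ∅, 704, 550, 710, ∅, ∅, ∅]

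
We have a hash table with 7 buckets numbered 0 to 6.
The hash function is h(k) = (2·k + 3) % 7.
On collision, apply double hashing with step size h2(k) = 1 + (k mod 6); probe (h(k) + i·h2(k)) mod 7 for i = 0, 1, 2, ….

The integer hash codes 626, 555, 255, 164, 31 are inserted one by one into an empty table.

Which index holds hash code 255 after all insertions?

6

626 hashes to 2; slot 2 is free -> place at 2.
555 hashes to 0; slot 0 is free -> place at 0.
255 hashes to 2, h2=4; 2 taken -> place at 6.
164 hashes to 2, h2=3; 2 taken -> place at 5.
31 hashes to 2, h2=2; 2 taken -> place at 4.
Table: [555, —, 626, —, 31, 164, 255]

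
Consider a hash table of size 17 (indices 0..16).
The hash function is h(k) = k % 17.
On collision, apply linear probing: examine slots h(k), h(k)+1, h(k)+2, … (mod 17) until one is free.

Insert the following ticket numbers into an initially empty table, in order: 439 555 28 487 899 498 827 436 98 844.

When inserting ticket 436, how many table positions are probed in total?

Insert 439: h=14, slot 14 empty => index 14.
Insert 555: h=11, slot 11 empty => index 11.
Insert 28: h=11, slot 11 occupied => index 12.
Insert 487: h=11, slots 11,12 occupied => index 13.
Insert 899: h=15, slot 15 empty => index 15.
Insert 498: h=5, slot 5 empty => index 5.
Insert 827: h=11, slots 11,12,13,14,15 occupied => index 16.
Insert 436: h=11, slots 11,12,13,14,15,16 occupied => index 0.
Insert 98: h=13, slots 13,14,15,16,0 occupied => index 1.
Insert 844: h=11, slots 11,12,13,14,15,16,0,1 occupied => index 2.
Table: [436, 98, 844, _, _, 498, _, _, _, _, _, 555, 28, 487, 439, 899, 827]

7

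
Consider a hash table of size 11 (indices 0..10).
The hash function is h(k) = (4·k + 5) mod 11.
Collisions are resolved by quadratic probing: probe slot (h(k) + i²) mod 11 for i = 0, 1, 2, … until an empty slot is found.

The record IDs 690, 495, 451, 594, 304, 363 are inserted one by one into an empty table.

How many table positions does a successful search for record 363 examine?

690: h=4 -> slot 4
495: h=5 -> slot 5
451: h=5, probe 5,6 -> slot 6
594: h=5, probe 5,6,9 -> slot 9
304: h=0 -> slot 0
363: h=5, probe 5,6,9,3 -> slot 3
Table: [304, -, -, 363, 690, 495, 451, -, -, 594, -]
Lookup 363: h=5, probe 5,6,9,3 → found at 3.

4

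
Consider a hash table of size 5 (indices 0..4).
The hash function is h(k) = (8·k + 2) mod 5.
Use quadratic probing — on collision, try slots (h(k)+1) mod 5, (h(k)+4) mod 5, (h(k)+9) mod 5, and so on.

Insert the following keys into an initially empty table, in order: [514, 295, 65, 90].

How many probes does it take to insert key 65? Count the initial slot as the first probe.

514: h=4 -> slot 4
295: h=2 -> slot 2
65: h=2, probe 2,3 -> slot 3
90: h=2, probe 2,3,1 -> slot 1
Table: [_, 90, 295, 65, 514]

2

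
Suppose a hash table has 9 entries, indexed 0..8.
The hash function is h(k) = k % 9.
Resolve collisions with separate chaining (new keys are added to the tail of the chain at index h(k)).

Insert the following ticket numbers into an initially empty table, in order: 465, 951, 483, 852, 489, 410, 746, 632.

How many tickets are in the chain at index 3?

465 -> bucket 6
951 -> bucket 6 (collision)
483 -> bucket 6 (collision)
852 -> bucket 6 (collision)
489 -> bucket 3
410 -> bucket 5
746 -> bucket 8
632 -> bucket 2
Final buckets:
0: _
1: _
2: 632
3: 489
4: _
5: 410
6: 465 -> 951 -> 483 -> 852
7: _
8: 746

1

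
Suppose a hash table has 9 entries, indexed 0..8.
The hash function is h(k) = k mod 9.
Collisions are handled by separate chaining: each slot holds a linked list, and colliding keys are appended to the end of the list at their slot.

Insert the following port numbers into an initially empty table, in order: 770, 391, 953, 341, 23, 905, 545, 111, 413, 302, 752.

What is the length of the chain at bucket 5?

770 -> bucket 5
391 -> bucket 4
953 -> bucket 8
341 -> bucket 8 (collision)
23 -> bucket 5 (collision)
905 -> bucket 5 (collision)
545 -> bucket 5 (collision)
111 -> bucket 3
413 -> bucket 8 (collision)
302 -> bucket 5 (collision)
752 -> bucket 5 (collision)
Final buckets:
0: —
1: —
2: —
3: 111
4: 391
5: 770 -> 23 -> 905 -> 545 -> 302 -> 752
6: —
7: —
8: 953 -> 341 -> 413

6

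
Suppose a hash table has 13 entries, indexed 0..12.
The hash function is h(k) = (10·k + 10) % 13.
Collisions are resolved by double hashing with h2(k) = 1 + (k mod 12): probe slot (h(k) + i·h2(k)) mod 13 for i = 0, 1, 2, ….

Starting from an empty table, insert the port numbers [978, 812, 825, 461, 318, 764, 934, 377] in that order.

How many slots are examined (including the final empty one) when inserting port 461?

2

978: h=1 => slot 1
812: h=5 => slot 5
825: h=5, h2=10, probe 5,2 => slot 2
461: h=5, h2=6, probe 5,11 => slot 11
318: h=5, h2=7, probe 5,12 => slot 12
764: h=6 => slot 6
934: h=3 => slot 3
377: h=10 => slot 10
Table: [_, 978, 825, 934, _, 812, 764, _, _, _, 377, 461, 318]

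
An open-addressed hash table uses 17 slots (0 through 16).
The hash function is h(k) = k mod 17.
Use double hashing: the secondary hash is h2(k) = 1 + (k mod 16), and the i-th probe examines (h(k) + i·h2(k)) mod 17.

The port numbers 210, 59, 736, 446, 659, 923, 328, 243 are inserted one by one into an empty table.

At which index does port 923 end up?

Insert 210: h=6, slot 6 empty → index 6.
Insert 59: h=8, slot 8 empty → index 8.
Insert 736: h=5, slot 5 empty → index 5.
Insert 446: h=4, slot 4 empty → index 4.
Insert 659: h=13, slot 13 empty → index 13.
Insert 923: h=5, h2=12, slot 5 occupied → index 0.
Insert 328: h=5, h2=9, slot 5 occupied → index 14.
Insert 243: h=5, h2=4, slot 5 occupied → index 9.
Table: [923, ∅, ∅, ∅, 446, 736, 210, ∅, 59, 243, ∅, ∅, ∅, 659, 328, ∅, ∅]

0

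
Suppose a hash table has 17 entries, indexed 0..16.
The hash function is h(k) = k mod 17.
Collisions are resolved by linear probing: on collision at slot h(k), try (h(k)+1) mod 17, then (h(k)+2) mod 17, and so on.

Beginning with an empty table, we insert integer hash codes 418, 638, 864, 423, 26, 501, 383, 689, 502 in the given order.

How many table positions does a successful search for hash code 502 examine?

8

418 hashes to 10; slot 10 is free → place at 10.
638 hashes to 9; slot 9 is free → place at 9.
864 hashes to 14; slot 14 is free → place at 14.
423 hashes to 15; slot 15 is free → place at 15.
26 hashes to 9; 9,10 taken → place at 11.
501 hashes to 8; slot 8 is free → place at 8.
383 hashes to 9; 9,10,11 taken → place at 12.
689 hashes to 9; 9,10,11,12 taken → place at 13.
502 hashes to 9; 9,10,11,12,13,14,15 taken → place at 16.
Table: [-, -, -, -, -, -, -, -, 501, 638, 418, 26, 383, 689, 864, 423, 502]
Lookup 502: h=9, probe 9,10,11,12,13,14,15,16 → found at 16.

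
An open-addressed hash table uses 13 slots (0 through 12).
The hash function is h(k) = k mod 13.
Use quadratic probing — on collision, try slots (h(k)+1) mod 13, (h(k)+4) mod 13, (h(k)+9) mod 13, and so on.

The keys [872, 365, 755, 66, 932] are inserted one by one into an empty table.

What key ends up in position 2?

365

Insert 872: h=1, slot 1 empty -> index 1.
Insert 365: h=1, slot 1 occupied -> index 2.
Insert 755: h=1, slots 1,2 occupied -> index 5.
Insert 66: h=1, slots 1,2,5 occupied -> index 10.
Insert 932: h=9, slot 9 empty -> index 9.
Table: [_, 872, 365, _, _, 755, _, _, _, 932, 66, _, _]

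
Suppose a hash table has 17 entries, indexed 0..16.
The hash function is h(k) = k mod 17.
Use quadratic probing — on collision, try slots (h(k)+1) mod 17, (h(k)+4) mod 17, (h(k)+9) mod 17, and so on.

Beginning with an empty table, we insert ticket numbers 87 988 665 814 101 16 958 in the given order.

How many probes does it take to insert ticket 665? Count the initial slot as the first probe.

3

87: h=2 → slot 2
988: h=2, probe 2,3 → slot 3
665: h=2, probe 2,3,6 → slot 6
814: h=15 → slot 15
101: h=16 → slot 16
16: h=16, probe 16,0 → slot 0
958: h=6, probe 6,7 → slot 7
Table: [16, -, 87, 988, -, -, 665, 958, -, -, -, -, -, -, -, 814, 101]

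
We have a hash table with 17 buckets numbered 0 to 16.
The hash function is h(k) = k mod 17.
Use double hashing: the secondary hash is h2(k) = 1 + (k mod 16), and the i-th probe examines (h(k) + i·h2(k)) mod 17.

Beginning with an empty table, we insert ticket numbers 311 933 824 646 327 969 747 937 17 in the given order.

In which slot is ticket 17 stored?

311 hashes to 5; slot 5 is free -> place at 5.
933 hashes to 15; slot 15 is free -> place at 15.
824 hashes to 8; slot 8 is free -> place at 8.
646 hashes to 0; slot 0 is free -> place at 0.
327 hashes to 4; slot 4 is free -> place at 4.
969 hashes to 0, h2=10; 0 taken -> place at 10.
747 hashes to 16; slot 16 is free -> place at 16.
937 hashes to 2; slot 2 is free -> place at 2.
17 hashes to 0, h2=2; 0,2,4 taken -> place at 6.
Table: [646, _, 937, _, 327, 311, 17, _, 824, _, 969, _, _, _, _, 933, 747]

6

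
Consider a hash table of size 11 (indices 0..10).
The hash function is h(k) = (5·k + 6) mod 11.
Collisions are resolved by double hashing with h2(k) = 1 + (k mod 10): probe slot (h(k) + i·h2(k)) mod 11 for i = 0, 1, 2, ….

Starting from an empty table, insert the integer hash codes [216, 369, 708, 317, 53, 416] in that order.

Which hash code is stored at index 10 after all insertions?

416

216: h=8 -> slot 8
369: h=3 -> slot 3
708: h=4 -> slot 4
317: h=7 -> slot 7
53: h=7, h2=4, probe 7,0 -> slot 0
416: h=7, h2=7, probe 7,3,10 -> slot 10
Table: [53, ∅, ∅, 369, 708, ∅, ∅, 317, 216, ∅, 416]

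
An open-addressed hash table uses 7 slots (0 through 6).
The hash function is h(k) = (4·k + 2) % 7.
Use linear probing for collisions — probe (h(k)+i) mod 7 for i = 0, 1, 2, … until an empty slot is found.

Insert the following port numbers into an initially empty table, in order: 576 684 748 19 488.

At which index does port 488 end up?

4

576 hashes to 3; slot 3 is free => place at 3.
684 hashes to 1; slot 1 is free => place at 1.
748 hashes to 5; slot 5 is free => place at 5.
19 hashes to 1; 1 taken => place at 2.
488 hashes to 1; 1,2,3 taken => place at 4.
Table: [-, 684, 19, 576, 488, 748, -]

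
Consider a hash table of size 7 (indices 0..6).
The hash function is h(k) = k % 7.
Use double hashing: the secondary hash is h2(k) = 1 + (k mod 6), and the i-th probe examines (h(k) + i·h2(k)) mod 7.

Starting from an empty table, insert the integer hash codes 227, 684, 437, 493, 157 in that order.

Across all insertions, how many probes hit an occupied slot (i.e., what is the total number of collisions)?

7

227 hashes to 3; slot 3 is free → place at 3.
684 hashes to 5; slot 5 is free → place at 5.
437 hashes to 3, h2=6; 3 taken → place at 2.
493 hashes to 3, h2=2; 3,5 taken → place at 0.
157 hashes to 3, h2=2; 3,5,0,2 taken → place at 4.
Table: [493, —, 437, 227, 157, 684, —]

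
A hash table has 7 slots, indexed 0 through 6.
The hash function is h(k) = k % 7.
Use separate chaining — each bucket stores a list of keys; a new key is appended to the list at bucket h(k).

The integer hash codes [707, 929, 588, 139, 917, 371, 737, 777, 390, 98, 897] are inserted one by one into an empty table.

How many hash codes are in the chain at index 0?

6

707 → bucket 0
929 → bucket 5
588 → bucket 0 (collision)
139 → bucket 6
917 → bucket 0 (collision)
371 → bucket 0 (collision)
737 → bucket 2
777 → bucket 0 (collision)
390 → bucket 5 (collision)
98 → bucket 0 (collision)
897 → bucket 1
Final buckets:
0: 707 -> 588 -> 917 -> 371 -> 777 -> 98
1: 897
2: 737
3: -
4: -
5: 929 -> 390
6: 139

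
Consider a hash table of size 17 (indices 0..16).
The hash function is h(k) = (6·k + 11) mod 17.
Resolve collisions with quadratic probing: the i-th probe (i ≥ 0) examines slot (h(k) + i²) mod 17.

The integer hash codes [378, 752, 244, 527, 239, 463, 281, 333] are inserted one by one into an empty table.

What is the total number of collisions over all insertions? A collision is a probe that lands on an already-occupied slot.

378 hashes to 1; slot 1 is free → place at 1.
752 hashes to 1; 1 taken → place at 2.
244 hashes to 13; slot 13 is free → place at 13.
527 hashes to 11; slot 11 is free → place at 11.
239 hashes to 0; slot 0 is free → place at 0.
463 hashes to 1; 1,2 taken → place at 5.
281 hashes to 14; slot 14 is free → place at 14.
333 hashes to 3; slot 3 is free → place at 3.
Table: [239, 378, 752, 333, -, 463, -, -, -, -, -, 527, -, 244, 281, -, -]

3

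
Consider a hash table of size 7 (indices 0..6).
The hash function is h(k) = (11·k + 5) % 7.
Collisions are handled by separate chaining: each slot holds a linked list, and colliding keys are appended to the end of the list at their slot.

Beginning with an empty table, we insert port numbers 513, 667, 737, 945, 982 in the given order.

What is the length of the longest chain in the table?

4

Insert 513: h=6, bucket 6 empty → new chain.
Insert 667: h=6, bucket 6 nonempty → append to chain.
Insert 737: h=6, bucket 6 nonempty → append to chain.
Insert 945: h=5, bucket 5 empty → new chain.
Insert 982: h=6, bucket 6 nonempty → append to chain.
Final buckets:
0: .
1: .
2: .
3: .
4: .
5: 945
6: 513 -> 667 -> 737 -> 982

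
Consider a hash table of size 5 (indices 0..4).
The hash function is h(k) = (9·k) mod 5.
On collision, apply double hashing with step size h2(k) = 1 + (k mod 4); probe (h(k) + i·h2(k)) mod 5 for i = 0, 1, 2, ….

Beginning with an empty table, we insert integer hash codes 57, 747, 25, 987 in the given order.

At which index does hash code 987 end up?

1

Insert 57: h=3, slot 3 empty → index 3.
Insert 747: h=3, h2=4, slot 3 occupied → index 2.
Insert 25: h=0, slot 0 empty → index 0.
Insert 987: h=3, h2=4, slots 3,2 occupied → index 1.
Table: [25, 987, 747, 57, .]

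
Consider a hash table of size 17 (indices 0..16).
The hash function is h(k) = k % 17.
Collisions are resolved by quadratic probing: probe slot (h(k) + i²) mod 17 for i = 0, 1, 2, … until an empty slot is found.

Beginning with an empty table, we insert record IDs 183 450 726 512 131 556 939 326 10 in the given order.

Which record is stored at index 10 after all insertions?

10

183 hashes to 13; slot 13 is free -> place at 13.
450 hashes to 8; slot 8 is free -> place at 8.
726 hashes to 12; slot 12 is free -> place at 12.
512 hashes to 2; slot 2 is free -> place at 2.
131 hashes to 12; 12,13 taken -> place at 16.
556 hashes to 12; 12,13,16 taken -> place at 4.
939 hashes to 4; 4 taken -> place at 5.
326 hashes to 3; slot 3 is free -> place at 3.
10 hashes to 10; slot 10 is free -> place at 10.
Table: [-, -, 512, 326, 556, 939, -, -, 450, -, 10, -, 726, 183, -, -, 131]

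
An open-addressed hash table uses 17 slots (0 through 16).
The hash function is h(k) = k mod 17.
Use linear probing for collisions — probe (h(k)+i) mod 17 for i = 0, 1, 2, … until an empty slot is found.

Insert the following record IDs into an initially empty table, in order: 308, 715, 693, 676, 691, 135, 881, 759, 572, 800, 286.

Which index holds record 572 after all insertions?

308: h=2 => slot 2
715: h=1 => slot 1
693: h=13 => slot 13
676: h=13, probe 13,14 => slot 14
691: h=11 => slot 11
135: h=16 => slot 16
881: h=14, probe 14,15 => slot 15
759: h=11, probe 11,12 => slot 12
572: h=11, probe 11,12,13,14,15,16,0 => slot 0
800: h=1, probe 1,2,3 => slot 3
286: h=14, probe 14,15,16,0,1,2,3,4 => slot 4
Table: [572, 715, 308, 800, 286, ∅, ∅, ∅, ∅, ∅, ∅, 691, 759, 693, 676, 881, 135]

0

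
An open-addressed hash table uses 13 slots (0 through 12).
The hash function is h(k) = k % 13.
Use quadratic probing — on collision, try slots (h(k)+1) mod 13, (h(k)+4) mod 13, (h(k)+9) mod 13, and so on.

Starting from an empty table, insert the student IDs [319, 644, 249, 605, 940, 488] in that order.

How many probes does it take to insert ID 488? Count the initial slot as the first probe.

319: h=7 => slot 7
644: h=7, probe 7,8 => slot 8
249: h=2 => slot 2
605: h=7, probe 7,8,11 => slot 11
940: h=4 => slot 4
488: h=7, probe 7,8,11,3 => slot 3
Table: [_, _, 249, 488, 940, _, _, 319, 644, _, _, 605, _]

4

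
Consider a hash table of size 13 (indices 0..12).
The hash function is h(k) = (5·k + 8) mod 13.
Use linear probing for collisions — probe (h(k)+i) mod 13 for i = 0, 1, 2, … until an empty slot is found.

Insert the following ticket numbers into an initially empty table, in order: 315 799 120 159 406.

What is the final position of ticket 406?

315 hashes to 10; slot 10 is free -> place at 10.
799 hashes to 12; slot 12 is free -> place at 12.
120 hashes to 10; 10 taken -> place at 11.
159 hashes to 10; 10,11,12 taken -> place at 0.
406 hashes to 10; 10,11,12,0 taken -> place at 1.
Table: [159, 406, -, -, -, -, -, -, -, -, 315, 120, 799]

1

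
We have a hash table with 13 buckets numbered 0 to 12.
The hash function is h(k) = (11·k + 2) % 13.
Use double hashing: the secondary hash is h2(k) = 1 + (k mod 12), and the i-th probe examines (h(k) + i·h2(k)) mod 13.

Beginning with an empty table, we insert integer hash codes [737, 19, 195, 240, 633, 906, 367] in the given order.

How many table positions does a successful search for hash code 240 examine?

737: h=10 => slot 10
19: h=3 => slot 3
195: h=2 => slot 2
240: h=3, h2=1, probe 3,4 => slot 4
633: h=10, h2=10, probe 10,7 => slot 7
906: h=10, h2=7, probe 10,4,11 => slot 11
367: h=9 => slot 9
Table: [—, —, 195, 19, 240, —, —, 633, —, 367, 737, 906, —]
Lookup 240: h=3, h2=1, probe 3,4 → found at 4.

2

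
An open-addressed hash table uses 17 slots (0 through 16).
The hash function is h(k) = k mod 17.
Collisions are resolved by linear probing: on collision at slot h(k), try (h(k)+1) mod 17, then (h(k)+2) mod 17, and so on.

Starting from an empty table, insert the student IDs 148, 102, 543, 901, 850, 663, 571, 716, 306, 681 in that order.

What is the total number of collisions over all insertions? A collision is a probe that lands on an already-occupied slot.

18

148: h=12 => slot 12
102: h=0 => slot 0
543: h=16 => slot 16
901: h=0, probe 0,1 => slot 1
850: h=0, probe 0,1,2 => slot 2
663: h=0, probe 0,1,2,3 => slot 3
571: h=10 => slot 10
716: h=2, probe 2,3,4 => slot 4
306: h=0, probe 0,1,2,3,4,5 => slot 5
681: h=1, probe 1,2,3,4,5,6 => slot 6
Table: [102, 901, 850, 663, 716, 306, 681, -, -, -, 571, -, 148, -, -, -, 543]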